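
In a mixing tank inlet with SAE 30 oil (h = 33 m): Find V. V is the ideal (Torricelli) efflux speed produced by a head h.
Formula: V = \sqrt{2 g h}
V = √(2·9.81·33) = 25.45 m/s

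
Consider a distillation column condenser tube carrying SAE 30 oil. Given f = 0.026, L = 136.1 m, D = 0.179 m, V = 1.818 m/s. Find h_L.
Formula: h_L = f \frac{L}{D} \frac{V^2}{2g}
h_L = 0.026·(136.1/0.179)·1.818²/(2·9.81) = 3.33 m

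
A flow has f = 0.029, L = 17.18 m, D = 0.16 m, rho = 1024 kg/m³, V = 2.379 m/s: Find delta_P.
Formula: \Delta P = f \frac{L}{D} \frac{\rho V^2}{2}
delta_P = 0.029·(17.18/0.16)·0.5·1024·2.379²/1000 = 9.023 kPa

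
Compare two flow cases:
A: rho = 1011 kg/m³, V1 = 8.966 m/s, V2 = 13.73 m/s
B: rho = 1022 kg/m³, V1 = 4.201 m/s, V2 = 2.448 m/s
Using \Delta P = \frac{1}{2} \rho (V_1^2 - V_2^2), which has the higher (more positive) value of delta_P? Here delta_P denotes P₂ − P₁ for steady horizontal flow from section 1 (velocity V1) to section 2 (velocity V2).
delta_P(A) = -54.66 kPa, delta_P(B) = 5.956 kPa. Answer: B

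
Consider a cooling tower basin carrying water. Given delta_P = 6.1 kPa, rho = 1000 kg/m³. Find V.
Formula: V = \sqrt{\frac{2 \Delta P}{\rho}}
V = √(2·(6.1·1000)/1000) = 3.493 m/s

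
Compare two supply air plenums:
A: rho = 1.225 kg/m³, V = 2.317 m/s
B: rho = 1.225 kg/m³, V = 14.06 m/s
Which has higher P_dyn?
P_dyn(A) = 0.003288 kPa, P_dyn(B) = 0.1211 kPa. Answer: B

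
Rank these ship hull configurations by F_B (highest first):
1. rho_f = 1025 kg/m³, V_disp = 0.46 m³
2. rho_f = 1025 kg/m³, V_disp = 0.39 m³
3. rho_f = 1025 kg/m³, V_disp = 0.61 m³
Case 1: F_B = 4625 N
Case 2: F_B = 3922 N
Case 3: F_B = 6134 N
Ranking (highest first): 3, 1, 2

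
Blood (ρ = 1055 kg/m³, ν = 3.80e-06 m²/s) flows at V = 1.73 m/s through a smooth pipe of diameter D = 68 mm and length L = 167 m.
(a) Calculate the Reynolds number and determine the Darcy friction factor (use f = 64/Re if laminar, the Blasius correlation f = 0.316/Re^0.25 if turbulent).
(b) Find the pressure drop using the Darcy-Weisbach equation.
(a) Re = V·D/ν = 1.73·0.068/3.80e-06 = 30958 → turbulent (Re > 4000); f = 0.316/Re^0.25 = 0.316/30958^0.25 = 0.023823
(b) Darcy-Weisbach: ΔP = f·(L/D)·½ρV²/1000 = 0.023823·(167/0.068)·½·1055·1.73²/1000 = 92.37 kPa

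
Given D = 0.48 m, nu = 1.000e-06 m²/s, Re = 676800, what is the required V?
Formula: Re = \frac{V D}{\nu}
Substituting knowns: 676800 = V·0.48/1.000e-06
Solving for V: V = 676800·1.000e-06/0.48 = 1.41 m/s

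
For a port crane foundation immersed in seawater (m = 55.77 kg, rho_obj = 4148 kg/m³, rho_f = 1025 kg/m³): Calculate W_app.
Formula: W_{app} = mg\left(1 - \frac{\rho_f}{\rho_{obj}}\right)
W_app = 55.77·9.81·(1 − 1025/4148) = 411.9 N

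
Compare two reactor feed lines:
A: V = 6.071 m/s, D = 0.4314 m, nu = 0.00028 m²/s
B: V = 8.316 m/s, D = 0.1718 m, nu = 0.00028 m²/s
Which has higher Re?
Re(A) = 9354, Re(B) = 5102. Answer: A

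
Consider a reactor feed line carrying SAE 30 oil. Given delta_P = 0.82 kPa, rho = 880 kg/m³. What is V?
Formula: V = \sqrt{\frac{2 \Delta P}{\rho}}
V = √(2·(0.82·1000)/880) = 1.365 m/s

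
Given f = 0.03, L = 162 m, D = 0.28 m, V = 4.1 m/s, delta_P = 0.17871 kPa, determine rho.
Formula: \Delta P = f \frac{L}{D} \frac{\rho V^2}{2}
Substituting knowns: 0.17871 = 0.03·(162/0.28)·0.5·rho·4.1²/1000
Solving for rho: rho = (0.17871·1000)/(0.03·(162/0.28)·0.5·4.1²) = 1.225 kg/m³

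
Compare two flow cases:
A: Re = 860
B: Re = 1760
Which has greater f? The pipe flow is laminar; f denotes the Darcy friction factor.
f(A) = 0.07442, f(B) = 0.03636. Answer: A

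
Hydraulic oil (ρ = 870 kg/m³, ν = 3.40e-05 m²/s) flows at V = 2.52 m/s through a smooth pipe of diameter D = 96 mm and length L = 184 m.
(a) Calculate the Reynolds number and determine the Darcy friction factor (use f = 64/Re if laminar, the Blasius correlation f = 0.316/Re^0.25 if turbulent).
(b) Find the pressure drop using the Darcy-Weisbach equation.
(a) Re = V·D/ν = 2.52·0.096/3.40e-05 = 7115.3 → turbulent (Re > 4000); f = 0.316/Re^0.25 = 0.316/7115.3^0.25 = 0.034406
(b) Darcy-Weisbach: ΔP = f·(L/D)·½ρV²/1000 = 0.034406·(184/0.096)·½·870·2.52²/1000 = 182.2 kPa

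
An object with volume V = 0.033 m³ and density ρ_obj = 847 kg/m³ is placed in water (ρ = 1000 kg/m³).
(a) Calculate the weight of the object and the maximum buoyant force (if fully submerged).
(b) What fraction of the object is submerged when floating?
(a) W=rho_obj*g*V=847*9.81*0.033=274.2 N; F_B(max)=rho*g*V=1000*9.81*0.033=323.7 N
(b) Floating fraction=rho_obj/rho=847/1000=0.847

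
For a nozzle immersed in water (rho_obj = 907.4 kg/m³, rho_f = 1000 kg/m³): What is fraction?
Formula: f_{sub} = \frac{\rho_{obj}}{\rho_f}
fraction = 907.4/1000 = 0.9074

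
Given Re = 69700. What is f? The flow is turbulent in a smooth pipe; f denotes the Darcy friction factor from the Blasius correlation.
Formula: f = \frac{0.316}{Re^{0.25}}
f = 0.316/69700^0.25 = 0.01945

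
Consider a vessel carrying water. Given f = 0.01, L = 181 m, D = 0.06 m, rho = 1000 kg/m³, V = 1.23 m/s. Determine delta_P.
Formula: \Delta P = f \frac{L}{D} \frac{\rho V^2}{2}
delta_P = 0.01·(181/0.06)·0.5·1000·1.23²/1000 = 22.82 kPa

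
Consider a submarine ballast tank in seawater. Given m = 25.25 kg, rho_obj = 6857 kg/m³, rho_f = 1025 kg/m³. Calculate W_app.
Formula: W_{app} = mg\left(1 - \frac{\rho_f}{\rho_{obj}}\right)
W_app = 25.25·9.81·(1 − 1025/6857) = 210.7 N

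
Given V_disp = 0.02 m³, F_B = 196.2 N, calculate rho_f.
Formula: F_B = \rho_f g V_{disp}
Substituting knowns: 196.2 = rho_f·9.81·0.02
Solving for rho_f: rho_f = 196.2/(9.81·0.02) = 1000 kg/m³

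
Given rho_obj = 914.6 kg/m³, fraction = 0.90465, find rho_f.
Formula: f_{sub} = \frac{\rho_{obj}}{\rho_f}
Substituting knowns: 0.90465 = 914.6/rho_f
Solving for rho_f: rho_f = 914.6/0.90465 = 1011 kg/m³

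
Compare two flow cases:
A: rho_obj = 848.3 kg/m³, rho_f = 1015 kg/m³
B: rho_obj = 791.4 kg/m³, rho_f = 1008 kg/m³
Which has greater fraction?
fraction(A) = 0.8358, fraction(B) = 0.7851. Answer: A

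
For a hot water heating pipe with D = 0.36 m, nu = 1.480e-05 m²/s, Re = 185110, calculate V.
Formula: Re = \frac{V D}{\nu}
Substituting knowns: 185110 = V·0.36/1.480e-05
Solving for V: V = 185110·1.480e-05/0.36 = 7.61 m/s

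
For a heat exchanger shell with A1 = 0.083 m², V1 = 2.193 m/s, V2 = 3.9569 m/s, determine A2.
Formula: V_2 = \frac{A_1 V_1}{A_2}
Substituting knowns: 3.9569 = 0.083·2.193/A2
Solving for A2: A2 = 0.083·2.193/3.9569 = 0.046 m²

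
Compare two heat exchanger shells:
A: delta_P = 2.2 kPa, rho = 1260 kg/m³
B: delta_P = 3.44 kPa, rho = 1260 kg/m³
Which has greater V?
V(A) = 1.869 m/s, V(B) = 2.337 m/s. Answer: B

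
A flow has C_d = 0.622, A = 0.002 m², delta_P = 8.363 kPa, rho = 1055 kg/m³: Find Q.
Formula: Q = C_d A \sqrt{\frac{2 \Delta P}{\rho}}
Q = 0.622·0.002·√(2·(8.363·1000)/1055)·1000 = 4.953 L/s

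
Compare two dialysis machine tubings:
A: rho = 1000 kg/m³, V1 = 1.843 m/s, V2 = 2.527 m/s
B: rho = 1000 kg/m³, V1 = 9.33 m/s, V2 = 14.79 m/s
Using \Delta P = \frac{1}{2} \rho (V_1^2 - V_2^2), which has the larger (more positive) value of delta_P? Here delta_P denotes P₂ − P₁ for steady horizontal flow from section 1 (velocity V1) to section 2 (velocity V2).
delta_P(A) = -1.495 kPa, delta_P(B) = -65.85 kPa. Answer: A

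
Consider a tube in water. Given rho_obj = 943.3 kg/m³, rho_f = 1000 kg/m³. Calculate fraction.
Formula: f_{sub} = \frac{\rho_{obj}}{\rho_f}
fraction = 943.3/1000 = 0.9433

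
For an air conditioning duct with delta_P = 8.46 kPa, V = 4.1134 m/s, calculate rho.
Formula: V = \sqrt{\frac{2 \Delta P}{\rho}}
Substituting knowns: 4.1134 = √(2·(8.46·1000)/rho)
Solving for rho: rho = 2·(8.46·1000)/4.1134² = 1000 kg/m³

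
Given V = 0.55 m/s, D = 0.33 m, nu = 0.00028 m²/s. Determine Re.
Formula: Re = \frac{V D}{\nu}
Re = 0.55·0.33/0.00028 = 648.2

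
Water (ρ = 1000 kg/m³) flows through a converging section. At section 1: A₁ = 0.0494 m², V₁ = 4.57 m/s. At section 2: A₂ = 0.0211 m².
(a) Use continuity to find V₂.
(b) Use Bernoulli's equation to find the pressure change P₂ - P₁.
(a) Continuity: A₁V₁=A₂V₂ -> V₂=A₁V₁/A₂=0.0494*4.57/0.0211=10.70 m/s
(b) Bernoulli: P₂-P₁=0.5*rho*(V₁^2-V₂^2)/1000=0.5*1000*(4.57^2-10.70^2)/1000=-46.8 kPa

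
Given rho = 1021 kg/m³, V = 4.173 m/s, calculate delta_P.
Formula: V = \sqrt{\frac{2 \Delta P}{\rho}}
Substituting knowns: 4.173 = √(2·(delta_P·1000)/1021)
Solving for delta_P: delta_P = 4.173²·1021/2/1000 = 8.89 kPa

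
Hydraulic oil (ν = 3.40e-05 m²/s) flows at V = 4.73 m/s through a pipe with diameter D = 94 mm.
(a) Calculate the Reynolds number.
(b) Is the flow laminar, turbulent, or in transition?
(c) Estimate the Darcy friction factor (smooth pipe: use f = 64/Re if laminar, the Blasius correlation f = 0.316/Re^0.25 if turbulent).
(a) Re = V·D/ν = 4.73·0.094/3.40e-05 = 13077
(b) Flow regime: turbulent (Re > 4000)
(c) Friction factor: f = 0.316/Re^0.25 = 0.316/13077^0.25 = 0.02955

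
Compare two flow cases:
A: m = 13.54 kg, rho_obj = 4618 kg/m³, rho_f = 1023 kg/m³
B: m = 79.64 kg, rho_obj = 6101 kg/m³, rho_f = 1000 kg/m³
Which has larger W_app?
W_app(A) = 103.4 N, W_app(B) = 653.2 N. Answer: B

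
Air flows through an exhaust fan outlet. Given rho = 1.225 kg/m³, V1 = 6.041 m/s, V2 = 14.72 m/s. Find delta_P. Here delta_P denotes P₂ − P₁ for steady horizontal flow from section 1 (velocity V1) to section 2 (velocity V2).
Formula: \Delta P = \frac{1}{2} \rho (V_1^2 - V_2^2)
delta_P = 0.5·1.225·(6.041² − 14.72²)/1000 = -0.1104 kPa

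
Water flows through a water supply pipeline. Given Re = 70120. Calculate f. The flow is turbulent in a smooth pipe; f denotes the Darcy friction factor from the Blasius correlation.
Formula: f = \frac{0.316}{Re^{0.25}}
f = 0.316/70120^0.25 = 0.01942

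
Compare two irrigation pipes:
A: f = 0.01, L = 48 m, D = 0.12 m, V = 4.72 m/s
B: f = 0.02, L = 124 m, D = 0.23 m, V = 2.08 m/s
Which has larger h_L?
h_L(A) = 4.542 m, h_L(B) = 2.378 m. Answer: A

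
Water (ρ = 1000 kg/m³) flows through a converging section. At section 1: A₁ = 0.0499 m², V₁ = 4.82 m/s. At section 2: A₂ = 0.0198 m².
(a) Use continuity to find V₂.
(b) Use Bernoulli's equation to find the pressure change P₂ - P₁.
(a) Continuity: A₁V₁=A₂V₂ -> V₂=A₁V₁/A₂=0.0499*4.82/0.0198=12.15 m/s
(b) Bernoulli: P₂-P₁=0.5*rho*(V₁^2-V₂^2)/1000=0.5*1000*(4.82^2-12.15^2)/1000=-62.2 kPa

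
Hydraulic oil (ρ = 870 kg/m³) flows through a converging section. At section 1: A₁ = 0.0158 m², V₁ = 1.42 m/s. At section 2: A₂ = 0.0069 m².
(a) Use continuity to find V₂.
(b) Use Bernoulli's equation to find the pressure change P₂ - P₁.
(a) Continuity: A₁V₁=A₂V₂ -> V₂=A₁V₁/A₂=0.0158*1.42/0.0069=3.25 m/s
(b) Bernoulli: P₂-P₁=0.5*rho*(V₁^2-V₂^2)/1000=0.5*870*(1.42^2-3.25^2)/1000=-3.718 kPa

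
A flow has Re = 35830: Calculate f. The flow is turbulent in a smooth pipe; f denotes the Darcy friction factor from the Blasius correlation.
Formula: f = \frac{0.316}{Re^{0.25}}
f = 0.316/35830^0.25 = 0.02297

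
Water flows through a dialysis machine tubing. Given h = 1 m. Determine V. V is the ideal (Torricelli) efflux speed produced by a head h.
Formula: V = \sqrt{2 g h}
V = √(2·9.81·1) = 4.429 m/s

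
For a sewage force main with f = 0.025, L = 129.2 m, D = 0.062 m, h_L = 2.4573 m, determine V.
Formula: h_L = f \frac{L}{D} \frac{V^2}{2g}
Substituting knowns: 2.4573 = 0.025·(129.2/0.062)·V²/(2·9.81)
Solving for V: V = √(2.4573·2·9.81/(0.025·(129.2/0.062))) = 0.962 m/s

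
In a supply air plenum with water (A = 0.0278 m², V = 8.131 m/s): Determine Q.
Formula: Q = A V
Q = 0.0278·8.131·1000 = 226 L/s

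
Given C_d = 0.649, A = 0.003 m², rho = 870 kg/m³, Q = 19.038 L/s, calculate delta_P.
Formula: Q = C_d A \sqrt{\frac{2 \Delta P}{\rho}}
Substituting knowns: 19.038 = 0.649·0.003·√(2·(delta_P·1000)/870)·1000
Solving for delta_P: delta_P = ((19.038/1000)/(0.649·0.003))²·870/2/1000 = 41.59 kPa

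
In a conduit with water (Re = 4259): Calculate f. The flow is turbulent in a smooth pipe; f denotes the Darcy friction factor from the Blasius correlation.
Formula: f = \frac{0.316}{Re^{0.25}}
f = 0.316/4259^0.25 = 0.03912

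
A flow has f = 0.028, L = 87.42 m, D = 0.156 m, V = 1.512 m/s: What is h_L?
Formula: h_L = f \frac{L}{D} \frac{V^2}{2g}
h_L = 0.028·(87.42/0.156)·1.512²/(2·9.81) = 1.828 m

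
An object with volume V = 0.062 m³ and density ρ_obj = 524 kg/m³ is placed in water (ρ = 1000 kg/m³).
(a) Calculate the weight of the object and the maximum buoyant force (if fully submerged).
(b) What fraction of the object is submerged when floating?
(a) W=rho_obj*g*V=524*9.81*0.062=318.7 N; F_B(max)=rho*g*V=1000*9.81*0.062=608.2 N
(b) Floating fraction=rho_obj/rho=524/1000=0.524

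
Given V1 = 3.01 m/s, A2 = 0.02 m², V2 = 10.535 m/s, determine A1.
Formula: V_2 = \frac{A_1 V_1}{A_2}
Substituting knowns: 10.535 = A1·3.01/0.02
Solving for A1: A1 = 10.535·0.02/3.01 = 0.07 m²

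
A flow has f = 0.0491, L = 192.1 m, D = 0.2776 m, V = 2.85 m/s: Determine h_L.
Formula: h_L = f \frac{L}{D} \frac{V^2}{2g}
h_L = 0.0491·(192.1/0.2776)·2.85²/(2·9.81) = 14.07 m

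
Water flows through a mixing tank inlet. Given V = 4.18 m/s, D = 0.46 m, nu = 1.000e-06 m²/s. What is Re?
Formula: Re = \frac{V D}{\nu}
Re = 4.18·0.46/1.000e-06 = 1.923e+06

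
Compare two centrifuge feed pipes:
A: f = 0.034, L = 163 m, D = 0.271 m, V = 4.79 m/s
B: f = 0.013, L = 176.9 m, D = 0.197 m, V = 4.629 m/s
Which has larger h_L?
h_L(A) = 23.91 m, h_L(B) = 12.75 m. Answer: A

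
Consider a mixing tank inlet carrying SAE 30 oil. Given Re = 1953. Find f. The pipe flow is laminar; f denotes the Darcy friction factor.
Formula: f = \frac{64}{Re}
f = 64/1953 = 0.03277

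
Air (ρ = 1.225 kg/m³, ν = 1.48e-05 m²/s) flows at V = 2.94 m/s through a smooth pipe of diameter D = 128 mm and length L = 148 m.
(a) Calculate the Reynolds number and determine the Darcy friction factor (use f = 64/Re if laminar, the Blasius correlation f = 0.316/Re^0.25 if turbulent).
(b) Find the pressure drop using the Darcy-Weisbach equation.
(a) Re = V·D/ν = 2.94·0.128/1.48e-05 = 25427 → turbulent (Re > 4000); f = 0.316/Re^0.25 = 0.316/25427^0.25 = 0.025024
(b) Darcy-Weisbach: ΔP = f·(L/D)·½ρV²/1000 = 0.025024·(148/0.128)·½·1.225·2.94²/1000 = 0.1532 kPa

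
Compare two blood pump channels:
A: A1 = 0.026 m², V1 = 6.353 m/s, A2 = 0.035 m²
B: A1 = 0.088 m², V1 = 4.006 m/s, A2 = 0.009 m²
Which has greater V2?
V2(A) = 4.719 m/s, V2(B) = 39.17 m/s. Answer: B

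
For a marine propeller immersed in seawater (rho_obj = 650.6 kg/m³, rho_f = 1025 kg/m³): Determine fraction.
Formula: f_{sub} = \frac{\rho_{obj}}{\rho_f}
fraction = 650.6/1025 = 0.6347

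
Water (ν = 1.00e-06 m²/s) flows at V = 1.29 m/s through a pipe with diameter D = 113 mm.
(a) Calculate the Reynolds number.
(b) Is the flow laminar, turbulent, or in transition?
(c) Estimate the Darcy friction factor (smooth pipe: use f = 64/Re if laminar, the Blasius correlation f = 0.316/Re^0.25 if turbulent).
(a) Re = V·D/ν = 1.29·0.113/1.00e-06 = 145770
(b) Flow regime: turbulent (Re > 4000)
(c) Friction factor: f = 0.316/Re^0.25 = 0.316/145770^0.25 = 0.01617 (Blasius is strictly valid for Re ≲ 1e5; used here as the smooth-pipe estimate the problem specifies)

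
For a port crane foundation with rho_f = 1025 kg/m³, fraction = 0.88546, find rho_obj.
Formula: f_{sub} = \frac{\rho_{obj}}{\rho_f}
Substituting knowns: 0.88546 = rho_obj/1025
Solving for rho_obj: rho_obj = 0.88546·1025 = 907.6 kg/m³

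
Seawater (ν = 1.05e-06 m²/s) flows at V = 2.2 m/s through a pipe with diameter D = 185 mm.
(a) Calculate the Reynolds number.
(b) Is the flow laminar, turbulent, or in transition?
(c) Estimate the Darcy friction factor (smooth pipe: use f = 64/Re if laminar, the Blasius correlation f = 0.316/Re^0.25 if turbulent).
(a) Re = V·D/ν = 2.2·0.185/1.05e-06 = 387620
(b) Flow regime: turbulent (Re > 4000)
(c) Friction factor: f = 0.316/Re^0.25 = 0.316/387620^0.25 = 0.01266 (Blasius is strictly valid for Re ≲ 1e5; used here as the smooth-pipe estimate the problem specifies)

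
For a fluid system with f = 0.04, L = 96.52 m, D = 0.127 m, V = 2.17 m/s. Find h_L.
Formula: h_L = f \frac{L}{D} \frac{V^2}{2g}
h_L = 0.04·(96.52/0.127)·2.17²/(2·9.81) = 7.296 m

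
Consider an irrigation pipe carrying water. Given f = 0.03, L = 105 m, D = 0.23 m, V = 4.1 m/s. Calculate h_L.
Formula: h_L = f \frac{L}{D} \frac{V^2}{2g}
h_L = 0.03·(105/0.23)·4.1²/(2·9.81) = 11.73 m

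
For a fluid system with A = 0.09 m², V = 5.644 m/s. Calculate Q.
Formula: Q = A V
Q = 0.09·5.644·1000 = 508 L/s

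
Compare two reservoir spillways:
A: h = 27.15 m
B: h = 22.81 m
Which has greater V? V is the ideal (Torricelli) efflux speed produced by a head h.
V(A) = 23.08 m/s, V(B) = 21.15 m/s. Answer: A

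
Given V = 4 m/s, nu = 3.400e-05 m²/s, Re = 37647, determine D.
Formula: Re = \frac{V D}{\nu}
Substituting knowns: 37647 = 4·D/3.400e-05
Solving for D: D = 37647·3.400e-05/4 = 0.32 m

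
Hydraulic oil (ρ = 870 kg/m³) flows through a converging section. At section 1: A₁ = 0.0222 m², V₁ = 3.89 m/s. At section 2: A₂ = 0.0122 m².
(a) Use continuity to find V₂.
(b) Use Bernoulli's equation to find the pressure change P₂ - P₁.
(a) Continuity: A₁V₁=A₂V₂ -> V₂=A₁V₁/A₂=0.0222*3.89/0.0122=7.08 m/s
(b) Bernoulli: P₂-P₁=0.5*rho*(V₁^2-V₂^2)/1000=0.5*870*(3.89^2-7.08^2)/1000=-15.22 kPa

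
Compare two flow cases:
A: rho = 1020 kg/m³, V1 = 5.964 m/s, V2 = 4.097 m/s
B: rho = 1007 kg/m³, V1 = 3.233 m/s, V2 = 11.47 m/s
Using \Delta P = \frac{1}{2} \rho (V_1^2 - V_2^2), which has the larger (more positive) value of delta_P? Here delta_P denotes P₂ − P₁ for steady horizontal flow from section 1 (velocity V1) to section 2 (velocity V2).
delta_P(A) = 9.58 kPa, delta_P(B) = -60.98 kPa. Answer: A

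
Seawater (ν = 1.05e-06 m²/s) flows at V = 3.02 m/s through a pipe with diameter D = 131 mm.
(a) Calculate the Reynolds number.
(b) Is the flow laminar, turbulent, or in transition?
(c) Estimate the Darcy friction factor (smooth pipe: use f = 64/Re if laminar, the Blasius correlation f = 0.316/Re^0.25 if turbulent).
(a) Re = V·D/ν = 3.02·0.131/1.05e-06 = 376780
(b) Flow regime: turbulent (Re > 4000)
(c) Friction factor: f = 0.316/Re^0.25 = 0.316/376780^0.25 = 0.01275 (Blasius is strictly valid for Re ≲ 1e5; used here as the smooth-pipe estimate the problem specifies)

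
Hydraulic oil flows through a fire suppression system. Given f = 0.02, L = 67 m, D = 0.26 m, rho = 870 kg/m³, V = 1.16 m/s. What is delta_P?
Formula: \Delta P = f \frac{L}{D} \frac{\rho V^2}{2}
delta_P = 0.02·(67/0.26)·0.5·870·1.16²/1000 = 3.017 kPa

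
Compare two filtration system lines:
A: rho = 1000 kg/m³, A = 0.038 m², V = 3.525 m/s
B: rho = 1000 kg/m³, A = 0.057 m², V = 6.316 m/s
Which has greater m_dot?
m_dot(A) = 133.9 kg/s, m_dot(B) = 360 kg/s. Answer: B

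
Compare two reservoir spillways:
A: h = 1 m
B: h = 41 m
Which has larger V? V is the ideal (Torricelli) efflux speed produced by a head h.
V(A) = 4.429 m/s, V(B) = 28.36 m/s. Answer: B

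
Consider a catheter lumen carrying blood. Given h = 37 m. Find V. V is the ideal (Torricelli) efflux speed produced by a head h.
Formula: V = \sqrt{2 g h}
V = √(2·9.81·37) = 26.94 m/s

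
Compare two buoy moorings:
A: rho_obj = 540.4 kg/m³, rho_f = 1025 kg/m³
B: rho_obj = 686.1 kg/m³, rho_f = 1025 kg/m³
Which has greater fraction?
fraction(A) = 0.5272, fraction(B) = 0.6694. Answer: B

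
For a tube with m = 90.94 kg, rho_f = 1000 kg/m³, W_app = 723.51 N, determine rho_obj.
Formula: W_{app} = mg\left(1 - \frac{\rho_f}{\rho_{obj}}\right)
Substituting knowns: 723.51 = 90.94·9.81·(1 − 1000/rho_obj)
Solving for rho_obj: rho_obj = 1000/(1 − 723.51/(90.94·9.81)) = 5291 kg/m³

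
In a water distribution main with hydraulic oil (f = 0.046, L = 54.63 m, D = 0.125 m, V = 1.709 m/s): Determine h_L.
Formula: h_L = f \frac{L}{D} \frac{V^2}{2g}
h_L = 0.046·(54.63/0.125)·1.709²/(2·9.81) = 2.993 m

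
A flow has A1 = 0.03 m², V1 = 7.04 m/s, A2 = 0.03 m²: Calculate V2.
Formula: V_2 = \frac{A_1 V_1}{A_2}
V2 = 0.03·7.04/0.03 = 7.04 m/s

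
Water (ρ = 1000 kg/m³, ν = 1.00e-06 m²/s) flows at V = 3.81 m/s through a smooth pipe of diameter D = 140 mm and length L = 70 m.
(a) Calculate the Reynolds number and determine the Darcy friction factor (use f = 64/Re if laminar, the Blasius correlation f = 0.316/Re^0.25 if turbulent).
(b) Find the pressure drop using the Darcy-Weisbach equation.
(a) Re = V·D/ν = 3.81·0.14/1.00e-06 = 533400 → turbulent (Re > 4000); f = 0.316/Re^0.25 = 0.316/533400^0.25 = 0.011693 (Blasius is strictly valid for Re ≲ 1e5; used here as the smooth-pipe estimate the problem specifies)
(b) Darcy-Weisbach: ΔP = f·(L/D)·½ρV²/1000 = 0.011693·(70/0.140)·½·1000·3.81²/1000 = 42.43 kPa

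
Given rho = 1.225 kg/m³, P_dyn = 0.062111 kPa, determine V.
Formula: P_{dyn} = \frac{1}{2} \rho V^2
Substituting knowns: 0.062111 = 0.5·1.225·V²/1000
Solving for V: V = √(2·(0.062111·1000)/1.225) = 10.07 m/s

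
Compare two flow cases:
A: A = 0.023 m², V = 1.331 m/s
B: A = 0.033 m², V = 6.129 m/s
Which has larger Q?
Q(A) = 30.61 L/s, Q(B) = 202.3 L/s. Answer: B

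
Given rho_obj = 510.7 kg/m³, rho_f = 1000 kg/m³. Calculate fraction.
Formula: f_{sub} = \frac{\rho_{obj}}{\rho_f}
fraction = 510.7/1000 = 0.5107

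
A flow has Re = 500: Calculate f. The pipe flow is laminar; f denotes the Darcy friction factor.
Formula: f = \frac{64}{Re}
f = 64/500 = 0.128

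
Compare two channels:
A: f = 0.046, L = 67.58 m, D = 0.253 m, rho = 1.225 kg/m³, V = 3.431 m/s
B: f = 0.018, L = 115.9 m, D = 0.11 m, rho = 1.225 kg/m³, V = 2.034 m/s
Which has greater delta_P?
delta_P(A) = 0.08859 kPa, delta_P(B) = 0.04806 kPa. Answer: A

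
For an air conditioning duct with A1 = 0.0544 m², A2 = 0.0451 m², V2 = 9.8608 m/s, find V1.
Formula: V_2 = \frac{A_1 V_1}{A_2}
Substituting knowns: 9.8608 = 0.0544·V1/0.0451
Solving for V1: V1 = 9.8608·0.0451/0.0544 = 8.175 m/s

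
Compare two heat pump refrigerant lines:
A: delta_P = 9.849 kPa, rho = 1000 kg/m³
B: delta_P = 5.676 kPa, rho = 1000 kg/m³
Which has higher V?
V(A) = 4.438 m/s, V(B) = 3.369 m/s. Answer: A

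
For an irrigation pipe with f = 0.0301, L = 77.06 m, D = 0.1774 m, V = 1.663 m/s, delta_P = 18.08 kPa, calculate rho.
Formula: \Delta P = f \frac{L}{D} \frac{\rho V^2}{2}
Substituting knowns: 18.08 = 0.0301·(77.06/0.1774)·0.5·rho·1.663²/1000
Solving for rho: rho = (18.08·1000)/(0.0301·(77.06/0.1774)·0.5·1.663²) = 1000 kg/m³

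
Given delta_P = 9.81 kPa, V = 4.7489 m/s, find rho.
Formula: V = \sqrt{\frac{2 \Delta P}{\rho}}
Substituting knowns: 4.7489 = √(2·(9.81·1000)/rho)
Solving for rho: rho = 2·(9.81·1000)/4.7489² = 870 kg/m³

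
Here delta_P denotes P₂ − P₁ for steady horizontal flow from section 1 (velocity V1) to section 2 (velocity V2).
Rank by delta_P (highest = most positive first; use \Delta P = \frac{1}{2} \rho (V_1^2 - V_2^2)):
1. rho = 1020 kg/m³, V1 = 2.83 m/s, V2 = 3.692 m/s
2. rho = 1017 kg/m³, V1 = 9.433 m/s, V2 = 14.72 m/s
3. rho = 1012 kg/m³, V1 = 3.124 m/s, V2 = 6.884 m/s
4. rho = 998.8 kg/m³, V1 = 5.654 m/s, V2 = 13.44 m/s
Case 1: delta_P = -2.867 kPa
Case 2: delta_P = -64.93 kPa
Case 3: delta_P = -19.04 kPa
Case 4: delta_P = -74.24 kPa
Ranking (highest first): 1, 3, 2, 4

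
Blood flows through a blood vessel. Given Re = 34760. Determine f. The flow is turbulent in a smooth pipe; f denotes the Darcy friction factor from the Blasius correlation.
Formula: f = \frac{0.316}{Re^{0.25}}
f = 0.316/34760^0.25 = 0.02314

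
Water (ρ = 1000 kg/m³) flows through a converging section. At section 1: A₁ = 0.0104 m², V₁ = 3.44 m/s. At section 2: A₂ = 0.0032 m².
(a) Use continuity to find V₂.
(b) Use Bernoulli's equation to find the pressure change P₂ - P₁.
(a) Continuity: A₁V₁=A₂V₂ -> V₂=A₁V₁/A₂=0.0104*3.44/0.0032=11.18 m/s
(b) Bernoulli: P₂-P₁=0.5*rho*(V₁^2-V₂^2)/1000=0.5*1000*(3.44^2-11.18^2)/1000=-56.58 kPa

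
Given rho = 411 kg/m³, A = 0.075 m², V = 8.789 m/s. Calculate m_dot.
Formula: \dot{m} = \rho A V
m_dot = 411·0.075·8.789 = 270.9 kg/s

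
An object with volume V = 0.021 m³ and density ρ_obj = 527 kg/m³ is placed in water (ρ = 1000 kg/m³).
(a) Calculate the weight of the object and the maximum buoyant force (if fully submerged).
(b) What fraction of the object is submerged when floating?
(a) W=rho_obj*g*V=527*9.81*0.021=108.6 N; F_B(max)=rho*g*V=1000*9.81*0.021=206.0 N
(b) Floating fraction=rho_obj/rho=527/1000=0.527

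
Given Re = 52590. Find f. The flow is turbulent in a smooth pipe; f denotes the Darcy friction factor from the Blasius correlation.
Formula: f = \frac{0.316}{Re^{0.25}}
f = 0.316/52590^0.25 = 0.02087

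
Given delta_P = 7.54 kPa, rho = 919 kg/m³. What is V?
Formula: V = \sqrt{\frac{2 \Delta P}{\rho}}
V = √(2·(7.54·1000)/919) = 4.051 m/s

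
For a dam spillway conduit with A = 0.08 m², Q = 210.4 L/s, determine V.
Formula: Q = A V
Substituting knowns: 210.4 = 0.08·V·1000
Solving for V: V = (210.4/1000)/0.08 = 2.63 m/s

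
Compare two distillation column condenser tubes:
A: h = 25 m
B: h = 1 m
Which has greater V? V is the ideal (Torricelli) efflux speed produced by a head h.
V(A) = 22.15 m/s, V(B) = 4.429 m/s. Answer: A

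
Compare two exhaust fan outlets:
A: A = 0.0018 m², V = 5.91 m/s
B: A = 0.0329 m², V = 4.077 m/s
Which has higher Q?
Q(A) = 10.64 L/s, Q(B) = 134.1 L/s. Answer: B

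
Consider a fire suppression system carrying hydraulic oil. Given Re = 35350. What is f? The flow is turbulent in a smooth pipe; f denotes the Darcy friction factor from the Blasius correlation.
Formula: f = \frac{0.316}{Re^{0.25}}
f = 0.316/35350^0.25 = 0.02305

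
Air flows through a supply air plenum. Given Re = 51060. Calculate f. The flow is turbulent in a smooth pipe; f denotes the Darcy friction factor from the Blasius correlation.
Formula: f = \frac{0.316}{Re^{0.25}}
f = 0.316/51060^0.25 = 0.02102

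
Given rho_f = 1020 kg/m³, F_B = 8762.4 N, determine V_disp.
Formula: F_B = \rho_f g V_{disp}
Substituting knowns: 8762.4 = 1020·9.81·V_disp
Solving for V_disp: V_disp = 8762.4/(1020·9.81) = 0.8757 m³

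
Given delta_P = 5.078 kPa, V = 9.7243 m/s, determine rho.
Formula: V = \sqrt{\frac{2 \Delta P}{\rho}}
Substituting knowns: 9.7243 = √(2·(5.078·1000)/rho)
Solving for rho: rho = 2·(5.078·1000)/9.7243² = 107.4 kg/m³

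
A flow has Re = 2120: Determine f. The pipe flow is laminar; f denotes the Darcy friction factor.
Formula: f = \frac{64}{Re}
f = 64/2120 = 0.03019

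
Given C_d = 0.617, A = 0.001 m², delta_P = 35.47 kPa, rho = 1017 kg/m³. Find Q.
Formula: Q = C_d A \sqrt{\frac{2 \Delta P}{\rho}}
Q = 0.617·0.001·√(2·(35.47·1000)/1017)·1000 = 5.153 L/s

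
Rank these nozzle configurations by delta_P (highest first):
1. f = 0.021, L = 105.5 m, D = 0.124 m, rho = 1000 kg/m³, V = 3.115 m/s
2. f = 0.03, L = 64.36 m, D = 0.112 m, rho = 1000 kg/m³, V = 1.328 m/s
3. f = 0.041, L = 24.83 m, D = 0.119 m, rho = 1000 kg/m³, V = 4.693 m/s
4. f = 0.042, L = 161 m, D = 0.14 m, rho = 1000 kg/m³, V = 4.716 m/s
Case 1: delta_P = 86.68 kPa
Case 2: delta_P = 15.2 kPa
Case 3: delta_P = 94.21 kPa
Case 4: delta_P = 537.1 kPa
Ranking (highest first): 4, 3, 1, 2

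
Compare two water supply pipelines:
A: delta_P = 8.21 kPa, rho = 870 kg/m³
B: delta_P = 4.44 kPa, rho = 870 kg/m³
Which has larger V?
V(A) = 4.344 m/s, V(B) = 3.195 m/s. Answer: A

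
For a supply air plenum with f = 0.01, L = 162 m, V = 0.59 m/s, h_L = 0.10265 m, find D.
Formula: h_L = f \frac{L}{D} \frac{V^2}{2g}
Substituting knowns: 0.10265 = 0.01·(162/D)·0.59²/(2·9.81)
Solving for D: D = 0.01·162·0.59²/(2·9.81·0.10265) = 0.28 m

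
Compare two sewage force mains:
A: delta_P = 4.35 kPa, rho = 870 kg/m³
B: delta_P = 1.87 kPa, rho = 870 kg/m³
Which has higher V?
V(A) = 3.162 m/s, V(B) = 2.073 m/s. Answer: A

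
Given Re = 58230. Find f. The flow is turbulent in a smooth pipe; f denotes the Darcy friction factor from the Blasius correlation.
Formula: f = \frac{0.316}{Re^{0.25}}
f = 0.316/58230^0.25 = 0.02034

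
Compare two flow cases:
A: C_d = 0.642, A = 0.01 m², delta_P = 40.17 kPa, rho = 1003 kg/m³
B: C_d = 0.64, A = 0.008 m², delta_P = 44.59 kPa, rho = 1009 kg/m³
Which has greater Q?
Q(A) = 57.46 L/s, Q(B) = 48.13 L/s. Answer: A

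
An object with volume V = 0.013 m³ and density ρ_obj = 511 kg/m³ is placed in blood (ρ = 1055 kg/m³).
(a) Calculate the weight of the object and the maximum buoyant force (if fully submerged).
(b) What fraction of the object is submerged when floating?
(a) W=rho_obj*g*V=511*9.81*0.013=65.2 N; F_B(max)=rho*g*V=1055*9.81*0.013=134.5 N
(b) Floating fraction=rho_obj/rho=511/1055=0.484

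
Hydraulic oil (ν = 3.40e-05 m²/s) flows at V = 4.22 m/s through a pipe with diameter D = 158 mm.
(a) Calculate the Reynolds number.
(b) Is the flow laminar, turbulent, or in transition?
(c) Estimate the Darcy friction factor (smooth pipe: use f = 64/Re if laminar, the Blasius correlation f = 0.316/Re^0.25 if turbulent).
(a) Re = V·D/ν = 4.22·0.158/3.40e-05 = 19611
(b) Flow regime: turbulent (Re > 4000)
(c) Friction factor: f = 0.316/Re^0.25 = 0.316/19611^0.25 = 0.0267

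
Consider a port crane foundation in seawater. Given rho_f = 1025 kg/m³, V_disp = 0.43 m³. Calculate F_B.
Formula: F_B = \rho_f g V_{disp}
F_B = 1025·9.81·0.43 = 4324 N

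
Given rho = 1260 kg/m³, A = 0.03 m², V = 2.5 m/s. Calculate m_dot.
Formula: \dot{m} = \rho A V
m_dot = 1260·0.03·2.5 = 94.5 kg/s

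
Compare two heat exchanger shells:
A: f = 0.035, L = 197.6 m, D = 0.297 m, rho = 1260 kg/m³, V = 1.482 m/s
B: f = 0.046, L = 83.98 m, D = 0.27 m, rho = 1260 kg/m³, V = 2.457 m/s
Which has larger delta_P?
delta_P(A) = 32.22 kPa, delta_P(B) = 54.42 kPa. Answer: B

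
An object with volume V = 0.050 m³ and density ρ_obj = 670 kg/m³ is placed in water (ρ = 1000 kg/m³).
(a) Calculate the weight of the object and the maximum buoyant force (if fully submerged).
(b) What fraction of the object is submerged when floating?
(a) W=rho_obj*g*V=670*9.81*0.050=328.6 N; F_B(max)=rho*g*V=1000*9.81*0.050=490.5 N
(b) Floating fraction=rho_obj/rho=670/1000=0.670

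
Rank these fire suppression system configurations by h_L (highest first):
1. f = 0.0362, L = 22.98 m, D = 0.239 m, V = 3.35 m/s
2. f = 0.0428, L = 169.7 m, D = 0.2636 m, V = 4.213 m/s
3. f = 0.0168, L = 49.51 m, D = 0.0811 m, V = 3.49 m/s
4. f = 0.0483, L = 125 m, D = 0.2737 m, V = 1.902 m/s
Case 1: h_L = 1.991 m
Case 2: h_L = 24.93 m
Case 3: h_L = 6.367 m
Case 4: h_L = 4.067 m
Ranking (highest first): 2, 3, 4, 1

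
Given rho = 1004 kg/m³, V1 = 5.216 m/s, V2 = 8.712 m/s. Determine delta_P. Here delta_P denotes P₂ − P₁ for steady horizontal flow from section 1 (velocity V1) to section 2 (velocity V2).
Formula: \Delta P = \frac{1}{2} \rho (V_1^2 - V_2^2)
delta_P = 0.5·1004·(5.216² − 8.712²)/1000 = -24.44 kPa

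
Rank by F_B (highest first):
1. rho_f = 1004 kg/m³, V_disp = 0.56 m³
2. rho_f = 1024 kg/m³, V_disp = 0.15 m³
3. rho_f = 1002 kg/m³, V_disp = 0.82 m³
Case 1: F_B = 5516 N
Case 2: F_B = 1507 N
Case 3: F_B = 8060 N
Ranking (highest first): 3, 1, 2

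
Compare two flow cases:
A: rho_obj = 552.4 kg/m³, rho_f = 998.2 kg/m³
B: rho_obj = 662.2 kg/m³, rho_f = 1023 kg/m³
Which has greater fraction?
fraction(A) = 0.5534, fraction(B) = 0.6473. Answer: B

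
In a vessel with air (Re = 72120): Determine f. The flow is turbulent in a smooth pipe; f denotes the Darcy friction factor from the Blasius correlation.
Formula: f = \frac{0.316}{Re^{0.25}}
f = 0.316/72120^0.25 = 0.01928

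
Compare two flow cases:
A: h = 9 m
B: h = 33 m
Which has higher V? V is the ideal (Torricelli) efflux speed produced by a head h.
V(A) = 13.29 m/s, V(B) = 25.45 m/s. Answer: B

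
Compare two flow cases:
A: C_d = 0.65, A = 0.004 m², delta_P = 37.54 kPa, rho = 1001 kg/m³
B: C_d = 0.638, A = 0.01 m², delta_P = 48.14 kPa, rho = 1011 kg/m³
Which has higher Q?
Q(A) = 22.52 L/s, Q(B) = 62.26 L/s. Answer: B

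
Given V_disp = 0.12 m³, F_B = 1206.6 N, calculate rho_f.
Formula: F_B = \rho_f g V_{disp}
Substituting knowns: 1206.6 = rho_f·9.81·0.12
Solving for rho_f: rho_f = 1206.6/(9.81·0.12) = 1025 kg/m³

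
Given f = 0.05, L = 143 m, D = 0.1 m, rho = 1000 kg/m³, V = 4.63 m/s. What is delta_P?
Formula: \Delta P = f \frac{L}{D} \frac{\rho V^2}{2}
delta_P = 0.05·(143/0.1)·0.5·1000·4.63²/1000 = 766.4 kPa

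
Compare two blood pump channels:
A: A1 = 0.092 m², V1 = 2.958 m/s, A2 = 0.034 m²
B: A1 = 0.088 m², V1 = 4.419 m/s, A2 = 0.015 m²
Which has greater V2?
V2(A) = 8.004 m/s, V2(B) = 25.92 m/s. Answer: B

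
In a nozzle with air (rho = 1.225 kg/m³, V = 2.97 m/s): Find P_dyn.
Formula: P_{dyn} = \frac{1}{2} \rho V^2
P_dyn = 0.5·1.225·2.97²/1000 = 0.005403 kPa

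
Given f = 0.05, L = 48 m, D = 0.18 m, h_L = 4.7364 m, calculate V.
Formula: h_L = f \frac{L}{D} \frac{V^2}{2g}
Substituting knowns: 4.7364 = 0.05·(48/0.18)·V²/(2·9.81)
Solving for V: V = √(4.7364·2·9.81/(0.05·(48/0.18))) = 2.64 m/s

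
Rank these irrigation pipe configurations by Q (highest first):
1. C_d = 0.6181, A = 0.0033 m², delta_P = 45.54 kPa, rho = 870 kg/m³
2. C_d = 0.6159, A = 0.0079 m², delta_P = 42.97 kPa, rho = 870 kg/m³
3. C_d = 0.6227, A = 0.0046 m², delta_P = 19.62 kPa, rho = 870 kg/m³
Case 1: Q = 20.87 L/s
Case 2: Q = 48.36 L/s
Case 3: Q = 19.24 L/s
Ranking (highest first): 2, 1, 3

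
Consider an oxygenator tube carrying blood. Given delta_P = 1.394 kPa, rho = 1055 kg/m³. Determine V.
Formula: V = \sqrt{\frac{2 \Delta P}{\rho}}
V = √(2·(1.394·1000)/1055) = 1.626 m/s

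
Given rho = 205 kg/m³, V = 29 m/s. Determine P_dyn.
Formula: P_{dyn} = \frac{1}{2} \rho V^2
P_dyn = 0.5·205·29²/1000 = 86.2 kPa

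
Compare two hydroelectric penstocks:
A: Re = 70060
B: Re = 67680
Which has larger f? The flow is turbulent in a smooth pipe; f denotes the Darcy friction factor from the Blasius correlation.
f(A) = 0.01942, f(B) = 0.01959. Answer: B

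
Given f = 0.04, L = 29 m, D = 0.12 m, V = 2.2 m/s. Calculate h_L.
Formula: h_L = f \frac{L}{D} \frac{V^2}{2g}
h_L = 0.04·(29/0.12)·2.2²/(2·9.81) = 2.385 m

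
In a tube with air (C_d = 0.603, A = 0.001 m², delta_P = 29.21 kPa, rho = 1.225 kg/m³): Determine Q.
Formula: Q = C_d A \sqrt{\frac{2 \Delta P}{\rho}}
Q = 0.603·0.001·√(2·(29.21·1000)/1.225)·1000 = 131.7 L/s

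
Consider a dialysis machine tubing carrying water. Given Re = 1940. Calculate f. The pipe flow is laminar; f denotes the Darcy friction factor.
Formula: f = \frac{64}{Re}
f = 64/1940 = 0.03299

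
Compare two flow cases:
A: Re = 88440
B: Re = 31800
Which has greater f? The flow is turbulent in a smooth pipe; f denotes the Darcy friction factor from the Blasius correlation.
f(A) = 0.01832, f(B) = 0.02366. Answer: B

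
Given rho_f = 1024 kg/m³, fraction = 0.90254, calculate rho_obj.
Formula: f_{sub} = \frac{\rho_{obj}}{\rho_f}
Substituting knowns: 0.90254 = rho_obj/1024
Solving for rho_obj: rho_obj = 0.90254·1024 = 924.2 kg/m³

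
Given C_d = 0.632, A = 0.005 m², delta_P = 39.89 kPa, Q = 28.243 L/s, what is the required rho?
Formula: Q = C_d A \sqrt{\frac{2 \Delta P}{\rho}}
Substituting knowns: 28.243 = 0.632·0.005·√(2·(39.89·1000)/rho)·1000
Solving for rho: rho = 2·(39.89·1000)/((28.243/1000)/(0.632·0.005))² = 998.7 kg/m³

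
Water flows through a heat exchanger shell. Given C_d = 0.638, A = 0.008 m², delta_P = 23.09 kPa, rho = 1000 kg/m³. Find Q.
Formula: Q = C_d A \sqrt{\frac{2 \Delta P}{\rho}}
Q = 0.638·0.008·√(2·(23.09·1000)/1000)·1000 = 34.68 L/s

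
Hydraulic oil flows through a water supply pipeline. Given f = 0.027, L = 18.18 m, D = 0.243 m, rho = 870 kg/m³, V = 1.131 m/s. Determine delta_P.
Formula: \Delta P = f \frac{L}{D} \frac{\rho V^2}{2}
delta_P = 0.027·(18.18/0.243)·0.5·870·1.131²/1000 = 1.124 kPa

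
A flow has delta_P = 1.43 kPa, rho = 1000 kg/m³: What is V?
Formula: V = \sqrt{\frac{2 \Delta P}{\rho}}
V = √(2·(1.43·1000)/1000) = 1.691 m/s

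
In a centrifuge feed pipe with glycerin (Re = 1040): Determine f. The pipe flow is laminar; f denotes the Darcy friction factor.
Formula: f = \frac{64}{Re}
f = 64/1040 = 0.06154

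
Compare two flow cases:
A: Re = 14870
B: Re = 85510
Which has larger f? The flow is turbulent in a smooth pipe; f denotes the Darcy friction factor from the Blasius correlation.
f(A) = 0.02862, f(B) = 0.01848. Answer: A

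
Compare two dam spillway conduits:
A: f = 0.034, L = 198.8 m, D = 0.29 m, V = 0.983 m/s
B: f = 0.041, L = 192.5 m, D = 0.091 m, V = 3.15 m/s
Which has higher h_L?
h_L(A) = 1.148 m, h_L(B) = 43.86 m. Answer: B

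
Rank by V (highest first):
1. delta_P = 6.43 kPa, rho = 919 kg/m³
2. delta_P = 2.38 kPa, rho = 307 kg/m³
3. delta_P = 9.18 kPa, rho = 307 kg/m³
Case 1: V = 3.741 m/s
Case 2: V = 3.938 m/s
Case 3: V = 7.733 m/s
Ranking (highest first): 3, 2, 1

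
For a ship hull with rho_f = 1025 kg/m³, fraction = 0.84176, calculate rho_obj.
Formula: f_{sub} = \frac{\rho_{obj}}{\rho_f}
Substituting knowns: 0.84176 = rho_obj/1025
Solving for rho_obj: rho_obj = 0.84176·1025 = 862.8 kg/m³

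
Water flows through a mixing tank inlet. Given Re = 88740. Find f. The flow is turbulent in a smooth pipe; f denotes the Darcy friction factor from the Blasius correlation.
Formula: f = \frac{0.316}{Re^{0.25}}
f = 0.316/88740^0.25 = 0.01831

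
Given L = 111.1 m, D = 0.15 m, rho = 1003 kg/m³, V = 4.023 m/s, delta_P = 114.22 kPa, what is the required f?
Formula: \Delta P = f \frac{L}{D} \frac{\rho V^2}{2}
Substituting knowns: 114.22 = f·(111.1/0.15)·0.5·1003·4.023²/1000
Solving for f: f = (114.22·1000)/((111.1/0.15)·0.5·1003·4.023²) = 0.019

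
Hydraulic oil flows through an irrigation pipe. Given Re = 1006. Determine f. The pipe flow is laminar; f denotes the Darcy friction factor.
Formula: f = \frac{64}{Re}
f = 64/1006 = 0.06362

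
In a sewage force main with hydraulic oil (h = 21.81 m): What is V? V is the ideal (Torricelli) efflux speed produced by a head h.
Formula: V = \sqrt{2 g h}
V = √(2·9.81·21.81) = 20.69 m/s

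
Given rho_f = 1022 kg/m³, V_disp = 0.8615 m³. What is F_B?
Formula: F_B = \rho_f g V_{disp}
F_B = 1022·9.81·0.8615 = 8637 N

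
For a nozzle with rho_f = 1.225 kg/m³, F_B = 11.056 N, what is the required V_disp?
Formula: F_B = \rho_f g V_{disp}
Substituting knowns: 11.056 = 1.225·9.81·V_disp
Solving for V_disp: V_disp = 11.056/(1.225·9.81) = 0.92 m³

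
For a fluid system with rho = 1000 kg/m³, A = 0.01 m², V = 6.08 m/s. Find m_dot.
Formula: \dot{m} = \rho A V
m_dot = 1000·0.01·6.08 = 60.8 kg/s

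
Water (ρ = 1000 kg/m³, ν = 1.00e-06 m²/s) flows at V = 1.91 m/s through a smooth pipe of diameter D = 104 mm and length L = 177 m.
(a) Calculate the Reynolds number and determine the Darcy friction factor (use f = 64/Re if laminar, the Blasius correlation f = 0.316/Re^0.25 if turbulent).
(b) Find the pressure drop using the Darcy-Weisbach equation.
(a) Re = V·D/ν = 1.91·0.104/1.00e-06 = 198640 → turbulent (Re > 4000); f = 0.316/Re^0.25 = 0.316/198640^0.25 = 0.014968 (Blasius is strictly valid for Re ≲ 1e5; used here as the smooth-pipe estimate the problem specifies)
(b) Darcy-Weisbach: ΔP = f·(L/D)·½ρV²/1000 = 0.014968·(177/0.104)·½·1000·1.91²/1000 = 46.47 kPa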